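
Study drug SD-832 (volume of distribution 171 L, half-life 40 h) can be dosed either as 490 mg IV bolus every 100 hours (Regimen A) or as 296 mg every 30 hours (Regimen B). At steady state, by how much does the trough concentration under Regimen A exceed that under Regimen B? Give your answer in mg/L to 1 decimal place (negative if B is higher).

-1.9 mg/L

Regimen A: f = (1/2)^(100/40) ≈ 0.1768; Cmin,ss = (490/171)·f/(1−f) ≈ 0.615 mg/L.
Regimen B: f = (1/2)^(30/40) ≈ 0.5946; Cmin,ss = (296/171)·f/(1−f) ≈ 2.539 mg/L.
Difference ≈ 0.615 − 2.539 ≈ -1.924 mg/L.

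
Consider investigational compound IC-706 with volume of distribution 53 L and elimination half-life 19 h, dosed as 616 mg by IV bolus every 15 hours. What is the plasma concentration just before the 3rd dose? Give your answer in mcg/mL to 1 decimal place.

f = (1/2)^(τ/t½) = (1/2)^(15/19) ≈ 0.5786.
C₀ = D/Vd = 616/53 ≈ 11.623 mcg/mL.
Before the 3rd dose, 2 doses have been given. Superposition: Cmin = C₀·(f + f²).
≈ 11.623 × (0.5786 + 0.3348) ≈ 11.623 × 0.9134 ≈ 10.616 mcg/mL.

10.6 mcg/mL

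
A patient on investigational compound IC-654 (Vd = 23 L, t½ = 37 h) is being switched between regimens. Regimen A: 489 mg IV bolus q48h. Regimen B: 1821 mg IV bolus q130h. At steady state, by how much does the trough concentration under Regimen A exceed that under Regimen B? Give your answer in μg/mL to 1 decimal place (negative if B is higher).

Regimen A: f = (1/2)^(48/37) ≈ 0.4069; Cmin,ss = (489/23)·f/(1−f) ≈ 14.586 μg/mL.
Regimen B: f = (1/2)^(130/37) ≈ 0.0876; Cmin,ss = (1821/23)·f/(1−f) ≈ 7.602 μg/mL.
Difference ≈ 14.586 − 7.602 ≈ 6.984 μg/mL.

7.0 μg/mL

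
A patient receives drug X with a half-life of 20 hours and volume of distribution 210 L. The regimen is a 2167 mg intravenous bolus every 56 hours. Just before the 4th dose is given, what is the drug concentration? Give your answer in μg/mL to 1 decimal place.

f = (1/2)^(τ/t½) = (1/2)^(56/20) ≈ 0.1436.
C₀ = D/Vd = 2167/210 ≈ 10.319 μg/mL.
Before the 4th dose, 3 doses have been given. Superposition: Cmin = C₀·(f + f² + … + f^3).
≈ 10.319 × (0.1436 + 0.0206 + 0.0030) ≈ 10.319 × 0.1672 ≈ 1.725 μg/mL.

1.7 μg/mL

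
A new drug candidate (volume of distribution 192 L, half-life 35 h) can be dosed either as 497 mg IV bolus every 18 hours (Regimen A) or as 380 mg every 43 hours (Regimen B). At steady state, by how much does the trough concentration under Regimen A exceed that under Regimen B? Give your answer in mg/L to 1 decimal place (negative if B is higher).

Regimen A: f = (1/2)^(18/35) ≈ 0.7001; Cmin,ss = (497/192)·f/(1−f) ≈ 6.043 mg/L.
Regimen B: f = (1/2)^(43/35) ≈ 0.4267; Cmin,ss = (380/192)·f/(1−f) ≈ 1.473 mg/L.
Difference ≈ 6.043 − 1.473 ≈ 4.570 mg/L.

4.6 mg/L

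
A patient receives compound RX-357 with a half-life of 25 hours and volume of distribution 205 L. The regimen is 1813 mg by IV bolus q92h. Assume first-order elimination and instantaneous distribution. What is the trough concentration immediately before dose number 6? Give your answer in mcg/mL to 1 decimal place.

0.7 mcg/mL

f = (1/2)^(τ/t½) = (1/2)^(92/25) ≈ 0.0780.
C₀ = D/Vd = 1813/205 ≈ 8.844 mcg/mL.
Before the 6th dose, 5 doses have been given. Superposition: Cmin = C₀·(f + f² + … + f^5).
≈ 8.844 × (0.0780 + 0.0061 + 0.0005 + 0.0000 + 0.0000) ≈ 8.844 × 0.0846 ≈ 0.748 mcg/mL.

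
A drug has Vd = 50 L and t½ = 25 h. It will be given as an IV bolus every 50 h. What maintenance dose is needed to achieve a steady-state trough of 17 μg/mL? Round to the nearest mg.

τ/t½ = 50/25 ≈ 2, so f = (1/2)^(50/25) ≈ 0.250000.
Cmin,ss = (D/Vd)·f/(1−f), so D = Cmin,ss·Vd·(1−f)/f.
D = 17 × 50 × (1−f)/f ≈ 17 × 50 × 3.00000 ≈ 2550.00 mg.

2550 mg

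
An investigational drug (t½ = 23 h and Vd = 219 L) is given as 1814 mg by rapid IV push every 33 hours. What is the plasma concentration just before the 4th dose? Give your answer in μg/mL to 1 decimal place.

f = (1/2)^(τ/t½) = (1/2)^(33/23) ≈ 0.3699.
C₀ = D/Vd = 1814/219 ≈ 8.283 μg/mL.
Before the 4th dose, 3 doses have been given. Superposition: Cmin = C₀·(f + f² + … + f^3).
≈ 8.283 × (0.3699 + 0.1368 + 0.0506) ≈ 8.283 × 0.5573 ≈ 4.616 μg/mL.

4.6 μg/mL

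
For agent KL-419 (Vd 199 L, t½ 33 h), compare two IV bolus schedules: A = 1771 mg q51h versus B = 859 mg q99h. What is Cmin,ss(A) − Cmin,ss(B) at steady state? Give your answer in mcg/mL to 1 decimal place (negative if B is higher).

4.0 mcg/mL

Regimen A: f = (1/2)^(51/33) ≈ 0.3426; Cmin,ss = (1771/199)·f/(1−f) ≈ 4.638 mcg/mL.
Regimen B: f = (1/2)^(99/33) ≈ 0.1250; Cmin,ss = (859/199)·f/(1−f) ≈ 0.617 mcg/mL.
Difference ≈ 4.638 − 0.617 ≈ 4.021 mcg/mL.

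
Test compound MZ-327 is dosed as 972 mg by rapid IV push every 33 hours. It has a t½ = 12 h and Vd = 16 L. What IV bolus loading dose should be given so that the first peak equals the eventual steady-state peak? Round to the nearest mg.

1142 mg

f = (1/2)^(33/12) ≈ 0.148651; accumulation ratio R = 1/(1−f) ≈ 1.17461.
Loading dose to hit Cmax,ss on first dose: D_load = D_maint·R ≈ 972 × 1.17461 ≈ 1141.72 mg.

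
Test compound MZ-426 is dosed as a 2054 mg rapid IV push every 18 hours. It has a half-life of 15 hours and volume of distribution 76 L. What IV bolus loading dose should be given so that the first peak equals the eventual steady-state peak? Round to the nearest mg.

3637 mg

f = (1/2)^(18/15) ≈ 0.435275; accumulation ratio R = 1/(1−f) ≈ 1.77077.
Loading dose to hit Cmax,ss on first dose: D_load = D_maint·R ≈ 2054 × 1.77077 ≈ 3637.16 mg.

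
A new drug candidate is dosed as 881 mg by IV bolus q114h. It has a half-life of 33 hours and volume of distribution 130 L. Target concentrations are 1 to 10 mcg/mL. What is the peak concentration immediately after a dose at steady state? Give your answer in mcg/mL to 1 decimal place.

7.5 mcg/mL

Over one 114-h interval, 114/33 ≈ 3.4545 half-lives elapse, leaving f ≈ 0.0912 of each dose.
At steady state, accumulation factor R = 1/(1 − e^(−kτ)) ≈ 1.1004.
Single-dose peak C₀ = D/Vd = 881/130 ≈ 6.777 mcg/mL.
Cmax,ss = C₀/(1 − f) ≈ 6.777/0.9088 ≈ 7.457 mcg/mL.
Peak 7.5 mcg/mL vs MTC 10 mcg/mL: below toxic threshold.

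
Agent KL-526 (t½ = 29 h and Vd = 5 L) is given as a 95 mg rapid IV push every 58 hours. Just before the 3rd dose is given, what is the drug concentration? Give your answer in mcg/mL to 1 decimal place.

f = (1/2)^(τ/t½) = (1/2)^(58/29) ≈ 0.2500.
C₀ = D/Vd = 95/5 ≈ 19.000 mcg/mL.
Before the 3rd dose, 2 doses have been given. Superposition: Cmin = C₀·(f + f²).
≈ 19.000 × (0.2500 + 0.0625) ≈ 19.000 × 0.3125 ≈ 5.938 mcg/mL.

5.9 mcg/mL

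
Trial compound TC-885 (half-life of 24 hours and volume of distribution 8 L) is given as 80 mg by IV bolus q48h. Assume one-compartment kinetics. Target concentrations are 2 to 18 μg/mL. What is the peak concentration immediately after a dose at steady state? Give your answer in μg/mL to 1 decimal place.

13.3 μg/mL

τ = 48 h = 2 half-lives, so f = (1/2)^2 = 0.25.
At steady state, R = 1/(1 − 0.25) = 4/3.
Single-dose peak C₀ = D/Vd = 80/8 = 10 μg/mL.
Steady-state peak Cmax,ss = C₀·R = 10 × 4/3 ≈ 13.333 μg/mL.
Peak 13.3 μg/mL vs MTC 18 μg/mL: below toxic threshold.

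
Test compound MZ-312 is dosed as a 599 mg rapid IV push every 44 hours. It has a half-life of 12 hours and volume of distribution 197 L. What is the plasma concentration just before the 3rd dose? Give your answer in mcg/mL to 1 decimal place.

0.3 mcg/mL

f = (1/2)^(τ/t½) = (1/2)^(44/12) ≈ 0.0787.
C₀ = D/Vd = 599/197 ≈ 3.041 mcg/mL.
Before the 3rd dose, 2 doses have been given. Superposition: Cmin = C₀·(f + f²).
≈ 3.041 × (0.0787 + 0.0062) ≈ 3.041 × 0.0849 ≈ 0.258 mcg/mL.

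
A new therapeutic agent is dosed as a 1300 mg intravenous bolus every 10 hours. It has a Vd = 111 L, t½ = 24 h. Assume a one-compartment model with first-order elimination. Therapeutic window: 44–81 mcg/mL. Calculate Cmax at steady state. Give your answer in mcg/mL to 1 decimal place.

Over one 10-h interval, 10/24 ≈ 0.41667 half-lives elapse, leaving f ≈ 0.7492 of each dose.
Accumulation ratio R = 1/(1 − f) ≈ 1/0.2508 ≈ 3.9872.
Single-dose peak C₀ = D/Vd = 1300/111 ≈ 11.712 mcg/mL.
Steady-state peak Cmax,ss = C₀·R ≈ 11.712 × 3.9872 ≈ 46.698 mcg/mL.
Peak 46.7 mcg/mL vs MTC 81 mcg/mL: below toxic threshold.

46.7 mcg/mL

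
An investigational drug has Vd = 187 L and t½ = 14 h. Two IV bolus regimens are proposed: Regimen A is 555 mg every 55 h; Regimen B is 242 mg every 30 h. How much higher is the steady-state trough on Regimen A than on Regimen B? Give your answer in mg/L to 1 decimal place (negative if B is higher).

-0.2 mg/L

Regimen A: f = (1/2)^(55/14) ≈ 0.0657; Cmin,ss = (555/187)·f/(1−f) ≈ 0.209 mg/L.
Regimen B: f = (1/2)^(30/14) ≈ 0.2264; Cmin,ss = (242/187)·f/(1−f) ≈ 0.379 mg/L.
Difference ≈ 0.209 − 0.379 ≈ -0.170 mg/L.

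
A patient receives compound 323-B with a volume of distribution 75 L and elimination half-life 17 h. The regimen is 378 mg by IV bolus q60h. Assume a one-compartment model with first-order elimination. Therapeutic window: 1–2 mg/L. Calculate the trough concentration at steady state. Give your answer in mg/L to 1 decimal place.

k = ln2/t½ = ln2/17 ≈ 0.040773 h⁻¹; fraction remaining f = e^(−kτ) = e^(−0.040773×60) ≈ 0.0866.
At steady state, accumulation factor R = 1/(1 − e^(−kτ)) ≈ 1.0948.
Each bolus raises the concentration by D/Vd = 378/75 ≈ 5.040 mg/L.
Steady-state peak Cmax,ss = C₀·R ≈ 5.040 × 1.0948 ≈ 5.518 mg/L.
One interval later, Cmin,ss = Cmax,ss·e^(−kτ) ≈ 5.518 × 0.0866 ≈ 0.478 mg/L.
Trough 0.5 mg/L vs MEC 1 mg/L: subtherapeutic.

0.5 mg/L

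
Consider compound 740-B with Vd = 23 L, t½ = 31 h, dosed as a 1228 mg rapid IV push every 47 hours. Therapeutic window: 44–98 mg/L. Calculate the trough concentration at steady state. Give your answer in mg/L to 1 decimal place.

τ/t½ = 47/31 ≈ 1.5161, so fraction remaining f = (1/2)^(47/31) ≈ 0.3496.
Single-dose peak C₀ = D/Vd = 1228/23 ≈ 53.391 mg/L.
Steady-state trough Cmin,ss = C₀·f/(1−f) ≈ 53.391 × 0.3496/0.6504 ≈ 28.698 mg/L.
Trough 28.7 mg/L vs MEC 44 mg/L: subtherapeutic.

28.7 mg/L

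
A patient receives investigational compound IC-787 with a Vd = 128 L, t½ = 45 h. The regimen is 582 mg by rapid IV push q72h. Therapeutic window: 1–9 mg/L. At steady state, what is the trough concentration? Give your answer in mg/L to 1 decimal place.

τ/t½ = 72/45 ≈ 1.6, so fraction remaining f = (1/2)^(72/45) ≈ 0.3299.
At steady state, accumulation factor R = 1/(1 − e^(−kτ)) ≈ 1.4923.
Each bolus raises the concentration by D/Vd = 582/128 ≈ 4.547 mg/L.
Steady-state peak Cmax,ss = C₀·R ≈ 4.547 × 1.4923 ≈ 6.785 mg/L.
Steady-state trough Cmin,ss = Cmax,ss·f ≈ 6.785 × 0.3299 ≈ 2.238 mg/L.
Trough 2.2 mg/L vs MEC 1 mg/L: adequate.

2.2 mg/L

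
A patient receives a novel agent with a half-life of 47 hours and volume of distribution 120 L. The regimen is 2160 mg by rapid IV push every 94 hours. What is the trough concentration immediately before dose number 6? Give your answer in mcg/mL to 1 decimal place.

6.0 mcg/mL

f = (1/2)^(τ/t½) = (1/2)^(94/47) ≈ 0.2500.
C₀ = D/Vd = 2160/120 ≈ 18.000 mcg/mL.
Before the 6th dose, 5 doses have been given. Superposition: Cmin = C₀·(f + f² + … + f^5).
≈ 18.000 × (0.2500 + 0.0625 + 0.0156 + 0.0039 + 0.0010) ≈ 18.000 × 0.3330 ≈ 5.994 mcg/mL.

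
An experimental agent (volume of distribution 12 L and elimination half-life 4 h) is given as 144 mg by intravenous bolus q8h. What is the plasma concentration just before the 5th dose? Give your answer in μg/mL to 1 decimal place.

4.0 μg/mL

f = (1/2)^(τ/t½) = (1/2)^(8/4) ≈ 0.2500.
C₀ = D/Vd = 144/12 ≈ 12.000 μg/mL.
Before the 5th dose, 4 doses have been given. Superposition: Cmin = C₀·(f + f² + … + f^4).
≈ 12.000 × (0.2500 + 0.0625 + 0.0156 + 0.0039) ≈ 12.000 × 0.3320 ≈ 3.984 μg/mL.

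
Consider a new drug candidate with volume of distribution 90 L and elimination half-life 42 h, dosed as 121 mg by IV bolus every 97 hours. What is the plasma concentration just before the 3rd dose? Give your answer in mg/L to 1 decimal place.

f = (1/2)^(τ/t½) = (1/2)^(97/42) ≈ 0.2017.
C₀ = D/Vd = 121/90 ≈ 1.344 mg/L.
Before the 3rd dose, 2 doses have been given. Superposition: Cmin = C₀·(f + f²).
≈ 1.344 × (0.2017 + 0.0407) ≈ 1.344 × 0.2424 ≈ 0.326 mg/L.

0.3 mg/L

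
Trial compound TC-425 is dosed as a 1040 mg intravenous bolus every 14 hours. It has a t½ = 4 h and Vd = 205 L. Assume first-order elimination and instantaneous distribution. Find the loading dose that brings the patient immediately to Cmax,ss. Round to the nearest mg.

1141 mg

f = (1/2)^(14/4) ≈ 0.088388; accumulation ratio R = 1/(1−f) ≈ 1.09696.
Loading dose to hit Cmax,ss on first dose: D_load = D_maint·R ≈ 1040 × 1.09696 ≈ 1140.84 mg.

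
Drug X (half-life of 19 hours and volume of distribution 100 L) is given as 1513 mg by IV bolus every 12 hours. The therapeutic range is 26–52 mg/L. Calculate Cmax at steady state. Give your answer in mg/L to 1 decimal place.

42.7 mg/L

k = ln2/t½ = ln2/19 ≈ 0.036481 h⁻¹; fraction remaining f = e^(−kτ) = e^(−0.036481×12) ≈ 0.6455.
At steady state, accumulation factor R = 1/(1 − e^(−kτ)) ≈ 2.8209.
Each bolus raises the concentration by D/Vd = 1513/100 ≈ 15.130 mg/L.
Steady-state peak Cmax,ss = C₀·R ≈ 15.130 × 2.8209 ≈ 42.680 mg/L.
Peak 42.7 mg/L vs MTC 52 mg/L: below toxic threshold.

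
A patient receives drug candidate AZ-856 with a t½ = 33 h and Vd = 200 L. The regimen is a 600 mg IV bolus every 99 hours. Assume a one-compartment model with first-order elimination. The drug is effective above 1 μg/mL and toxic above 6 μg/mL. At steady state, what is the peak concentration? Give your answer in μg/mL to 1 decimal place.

3.4 μg/mL

The dosing interval is 3 half-lives, so f = 2^(−3) = 0.125.
Accumulation ratio R = 1/(1 − f) = 1/0.875 = 8/7.
Single-dose peak C₀ = D/Vd = 600/200 = 3 μg/mL.
Steady-state peak Cmax,ss = C₀·R = 3 × 8/7 ≈ 3.429 μg/mL.
Peak 3.4 μg/mL vs MTC 6 μg/mL: below toxic threshold.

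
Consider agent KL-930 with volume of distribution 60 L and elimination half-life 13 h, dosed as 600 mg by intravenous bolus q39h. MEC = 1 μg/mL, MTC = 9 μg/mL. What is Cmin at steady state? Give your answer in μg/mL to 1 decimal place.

τ = 39 h = 3 half-lives, so f = (1/2)^3 = 0.125.
Accumulation ratio R = 1/(1 − f) = 1/0.875 = 8/7.
Single-dose peak C₀ = D/Vd = 600/60 = 10 μg/mL.
Steady-state peak Cmax,ss = C₀·R = 10 × 8/7 ≈ 11.429 μg/mL.
Steady-state trough Cmin,ss = Cmax,ss·f ≈ 11.429 × 0.125 ≈ 1.429 μg/mL.
Trough 1.4 μg/mL vs MEC 1 μg/mL: adequate.

1.4 μg/mL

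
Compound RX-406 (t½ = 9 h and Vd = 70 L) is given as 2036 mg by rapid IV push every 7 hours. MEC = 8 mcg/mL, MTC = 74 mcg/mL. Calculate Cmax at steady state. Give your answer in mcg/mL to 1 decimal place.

Over one 7-h interval, 7/9 ≈ 0.77778 half-lives elapse, leaving f ≈ 0.5833 of each dose.
At steady state, accumulation factor R = 1/(1 − e^(−kτ)) ≈ 2.3998.
Each bolus raises the concentration by D/Vd = 2036/70 ≈ 29.086 mcg/mL.
Cmax,ss = C₀/(1 − f) ≈ 29.086/0.4167 ≈ 69.801 mcg/mL.
Peak 69.8 mcg/mL vs MTC 74 mcg/mL: below toxic threshold.

69.8 mcg/mL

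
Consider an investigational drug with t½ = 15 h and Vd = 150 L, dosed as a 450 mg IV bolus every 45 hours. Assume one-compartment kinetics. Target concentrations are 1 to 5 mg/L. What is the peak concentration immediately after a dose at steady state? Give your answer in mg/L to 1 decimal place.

The dosing interval is 3 half-lives, so f = 2^(−3) = 0.125.
Accumulation ratio R = 1/(1 − f) = 1/0.875 = 8/7.
Single-dose peak C₀ = D/Vd = 450/150 = 3 mg/L.
Steady-state peak Cmax,ss = C₀·R = 3 × 8/7 ≈ 3.429 mg/L.
Peak 3.4 mg/L vs MTC 5 mg/L: below toxic threshold.

3.4 mg/L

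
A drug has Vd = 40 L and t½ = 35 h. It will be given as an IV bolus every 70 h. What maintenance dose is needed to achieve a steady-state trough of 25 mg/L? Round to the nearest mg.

τ/t½ = 70/35 ≈ 2, so f = (1/2)^(70/35) ≈ 0.250000.
Cmin,ss = (D/Vd)·f/(1−f), so D = Cmin,ss·Vd·(1−f)/f.
D = 25 × 40 × (1−f)/f ≈ 25 × 40 × 3.00000 ≈ 3000.00 mg.

3000 mg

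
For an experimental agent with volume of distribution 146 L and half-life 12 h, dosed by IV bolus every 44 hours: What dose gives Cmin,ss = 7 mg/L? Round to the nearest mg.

τ/t½ = 44/12 ≈ 3.6667, so f = (1/2)^(44/12) ≈ 0.078745.
Cmin,ss = (D/Vd)·f/(1−f), so D = Cmin,ss·Vd·(1−f)/f.
D = 7 × 146 × (1−f)/f ≈ 7 × 146 × 11.69922 ≈ 11956.60 mg.

11957 mg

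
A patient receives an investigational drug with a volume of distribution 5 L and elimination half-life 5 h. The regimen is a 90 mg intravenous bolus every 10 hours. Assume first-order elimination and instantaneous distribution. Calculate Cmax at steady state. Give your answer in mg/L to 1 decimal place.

24.0 mg/L

τ = 10 h = 2 half-lives, so f = (1/2)^2 = 0.25.
Accumulation ratio R = 1/(1 − f) = 1/0.75 = 4/3.
Single-dose peak C₀ = D/Vd = 90/5 = 18 mg/L.
Steady-state peak Cmax,ss = C₀·R = 18 × 4/3 ≈ 24.000 mg/L.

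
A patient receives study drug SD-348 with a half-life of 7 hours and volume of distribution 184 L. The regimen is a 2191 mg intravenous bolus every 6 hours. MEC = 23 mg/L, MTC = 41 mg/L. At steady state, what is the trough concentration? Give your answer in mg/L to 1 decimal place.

14.7 mg/L

k = ln2/t½ = ln2/7 ≈ 0.099021 h⁻¹; fraction remaining f = e^(−kτ) = e^(−0.099021×6) ≈ 0.5520.
Accumulation ratio R = 1/(1 − f) ≈ 1/0.4480 ≈ 2.2321.
Each bolus raises the concentration by D/Vd = 2191/184 ≈ 11.908 mg/L.
Steady-state peak Cmax,ss = C₀·R ≈ 11.908 × 2.2321 ≈ 26.580 mg/L.
Steady-state trough Cmin,ss = Cmax,ss·f ≈ 26.580 × 0.5520 ≈ 14.672 mg/L.
Trough 14.7 mg/L vs MEC 23 mg/L: subtherapeutic.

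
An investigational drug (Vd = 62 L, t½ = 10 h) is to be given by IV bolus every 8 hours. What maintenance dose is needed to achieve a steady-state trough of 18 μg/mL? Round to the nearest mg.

τ/t½ = 8/10 ≈ 0.8, so f = (1/2)^(8/10) ≈ 0.574349.
Cmin,ss = (D/Vd)·f/(1−f), so D = Cmin,ss·Vd·(1−f)/f.
D = 18 × 62 × (1−f)/f ≈ 18 × 62 × 0.74110 ≈ 827.07 mg.

827 mg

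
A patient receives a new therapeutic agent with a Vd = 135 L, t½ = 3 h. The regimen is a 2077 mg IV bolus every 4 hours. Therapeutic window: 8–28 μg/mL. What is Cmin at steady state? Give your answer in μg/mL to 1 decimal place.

τ/t½ = 4/3 ≈ 1.3333, so fraction remaining f = (1/2)^(4/3) ≈ 0.3969.
Accumulation ratio R = 1/(1 − f) ≈ 1/0.6031 ≈ 1.6581.
Each bolus raises the concentration by D/Vd = 2077/135 ≈ 15.385 μg/mL.
Cmax,ss = C₀/(1 − f) ≈ 15.385/0.6031 ≈ 25.510 μg/mL.
Steady-state trough Cmin,ss = Cmax,ss·f ≈ 25.510 × 0.3969 ≈ 10.125 μg/mL.
Trough 10.1 μg/mL vs MEC 8 μg/mL: adequate.

10.1 μg/mL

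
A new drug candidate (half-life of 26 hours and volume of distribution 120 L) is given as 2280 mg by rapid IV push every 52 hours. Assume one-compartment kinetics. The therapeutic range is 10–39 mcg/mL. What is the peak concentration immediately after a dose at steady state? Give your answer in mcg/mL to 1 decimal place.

25.3 mcg/mL

τ = 52 h = 2 half-lives, so f = (1/2)^2 = 0.25.
At steady state, R = 1/(1 − 0.25) = 4/3.
Single-dose peak C₀ = D/Vd = 2280/120 = 19 mcg/mL.
Steady-state peak Cmax,ss = C₀·R = 19 × 4/3 ≈ 25.333 mcg/mL.
Peak 25.3 mcg/mL vs MTC 39 mcg/mL: below toxic threshold.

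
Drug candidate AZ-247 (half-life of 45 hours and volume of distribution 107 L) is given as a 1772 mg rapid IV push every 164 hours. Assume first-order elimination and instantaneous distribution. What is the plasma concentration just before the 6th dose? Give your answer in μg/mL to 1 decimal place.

f = (1/2)^(τ/t½) = (1/2)^(164/45) ≈ 0.0800.
C₀ = D/Vd = 1772/107 ≈ 16.561 μg/mL.
Before the 6th dose, 5 doses have been given. Superposition: Cmin = C₀·(f + f² + … + f^5).
≈ 16.561 × (0.0800 + 0.0064 + 0.0005 + 0.0000 + 0.0000) ≈ 16.561 × 0.0869 ≈ 1.439 μg/mL.

1.4 μg/mL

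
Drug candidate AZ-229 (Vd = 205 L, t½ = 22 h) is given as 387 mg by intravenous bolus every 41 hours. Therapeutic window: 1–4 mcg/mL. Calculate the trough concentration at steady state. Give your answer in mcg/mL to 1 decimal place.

k = ln2/t½ = ln2/22 ≈ 0.031507 h⁻¹; fraction remaining f = e^(−kτ) = e^(−0.031507×41) ≈ 0.2748.
Accumulation ratio R = 1/(1 − f) ≈ 1/0.7252 ≈ 1.3789.
Each bolus raises the concentration by D/Vd = 387/205 ≈ 1.888 mcg/mL.
Cmax,ss = C₀/(1 − f) ≈ 1.888/0.7252 ≈ 2.603 mcg/mL.
One interval later, Cmin,ss = Cmax,ss·e^(−kτ) ≈ 2.603 × 0.2748 ≈ 0.715 mcg/mL.
Trough 0.7 mcg/mL vs MEC 1 mcg/mL: subtherapeutic.

0.7 mcg/mL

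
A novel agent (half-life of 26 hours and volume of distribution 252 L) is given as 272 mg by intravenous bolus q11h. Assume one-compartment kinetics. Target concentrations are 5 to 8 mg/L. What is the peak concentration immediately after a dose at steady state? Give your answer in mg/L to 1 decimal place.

Over one 11-h interval, 11/26 ≈ 0.42308 half-lives elapse, leaving f ≈ 0.7458 of each dose.
Accumulation ratio R = 1/(1 − f) ≈ 1/0.2542 ≈ 3.9339.
Each bolus raises the concentration by D/Vd = 272/252 ≈ 1.079 mg/L.
Steady-state peak Cmax,ss = C₀·R ≈ 1.079 × 3.9339 ≈ 4.245 mg/L.
Peak 4.2 mg/L vs MTC 8 mg/L: below toxic threshold.

4.2 mg/L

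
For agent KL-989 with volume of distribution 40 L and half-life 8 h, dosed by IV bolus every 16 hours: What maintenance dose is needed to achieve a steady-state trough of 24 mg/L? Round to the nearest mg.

2880 mg

τ/t½ = 16/8 ≈ 2, so f = (1/2)^(16/8) ≈ 0.250000.
Cmin,ss = (D/Vd)·f/(1−f), so D = Cmin,ss·Vd·(1−f)/f.
D = 24 × 40 × (1−f)/f ≈ 24 × 40 × 3.00000 ≈ 2880.00 mg.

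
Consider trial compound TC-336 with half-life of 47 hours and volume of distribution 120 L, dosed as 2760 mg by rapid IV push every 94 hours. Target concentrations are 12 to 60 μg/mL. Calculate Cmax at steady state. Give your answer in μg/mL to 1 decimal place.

The dosing interval is 2 half-lives, so f = 2^(−2) = 0.25.
Accumulation ratio R = 1/(1 − f) = 1/0.75 = 4/3.
Single-dose peak C₀ = D/Vd = 2760/120 = 23 μg/mL.
Steady-state peak Cmax,ss = C₀·R = 23 × 4/3 ≈ 30.667 μg/mL.
Peak 30.7 μg/mL vs MTC 60 μg/mL: below toxic threshold.

30.7 μg/mL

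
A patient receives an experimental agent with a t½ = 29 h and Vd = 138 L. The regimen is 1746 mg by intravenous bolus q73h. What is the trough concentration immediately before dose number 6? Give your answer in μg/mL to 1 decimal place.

2.7 μg/mL

f = (1/2)^(τ/t½) = (1/2)^(73/29) ≈ 0.1747.
C₀ = D/Vd = 1746/138 ≈ 12.652 μg/mL.
Before the 6th dose, 5 doses have been given. Superposition: Cmin = C₀·(f + f² + … + f^5).
≈ 12.652 × (0.1747 + 0.0305 + 0.0053 + 0.0009 + 0.0002) ≈ 12.652 × 0.2116 ≈ 2.677 μg/mL.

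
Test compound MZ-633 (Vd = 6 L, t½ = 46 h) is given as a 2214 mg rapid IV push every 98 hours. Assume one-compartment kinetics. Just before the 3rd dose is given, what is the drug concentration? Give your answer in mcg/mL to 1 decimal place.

103.5 mcg/mL

f = (1/2)^(τ/t½) = (1/2)^(98/46) ≈ 0.2284.
C₀ = D/Vd = 2214/6 ≈ 369.000 mcg/mL.
Before the 3rd dose, 2 doses have been given. Superposition: Cmin = C₀·(f + f²).
≈ 369.000 × (0.2284 + 0.0522) ≈ 369.000 × 0.2806 ≈ 103.541 mcg/mL.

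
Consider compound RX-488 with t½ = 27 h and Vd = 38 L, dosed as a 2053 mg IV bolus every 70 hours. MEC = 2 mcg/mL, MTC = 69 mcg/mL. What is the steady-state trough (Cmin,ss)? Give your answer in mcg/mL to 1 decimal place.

10.7 mcg/mL

τ/t½ = 70/27 ≈ 2.5926, so fraction remaining f = (1/2)^(70/27) ≈ 0.1658.
Each bolus raises the concentration by D/Vd = 2053/38 ≈ 54.026 mcg/mL.
Steady-state trough Cmin,ss = C₀·f/(1−f) ≈ 54.026 × 0.1658/0.8342 ≈ 10.738 mcg/mL.
Trough 10.7 mcg/mL vs MEC 2 mcg/mL: adequate.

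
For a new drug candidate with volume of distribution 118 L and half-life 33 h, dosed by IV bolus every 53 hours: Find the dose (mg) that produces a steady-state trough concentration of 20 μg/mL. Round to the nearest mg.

4824 mg

τ/t½ = 53/33 ≈ 1.6061, so f = (1/2)^(53/33) ≈ 0.328494.
Cmin,ss = (D/Vd)·f/(1−f), so D = Cmin,ss·Vd·(1−f)/f.
D = 20 × 118 × (1−f)/f ≈ 20 × 118 × 2.04420 ≈ 4824.31 mg.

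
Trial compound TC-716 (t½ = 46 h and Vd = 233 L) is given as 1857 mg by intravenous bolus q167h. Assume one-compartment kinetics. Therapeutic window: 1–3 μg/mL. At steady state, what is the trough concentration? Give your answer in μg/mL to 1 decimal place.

Over one 167-h interval, 167/46 ≈ 3.6304 half-lives elapse, leaving f ≈ 0.0807 of each dose.
At steady state, accumulation factor R = 1/(1 − e^(−kτ)) ≈ 1.0878.
Single-dose peak C₀ = D/Vd = 1857/233 ≈ 7.970 μg/mL.
Steady-state peak Cmax,ss = C₀·R ≈ 7.970 × 1.0878 ≈ 8.670 μg/mL.
Steady-state trough Cmin,ss = Cmax,ss·f ≈ 8.670 × 0.0807 ≈ 0.700 μg/mL.
Trough 0.7 μg/mL vs MEC 1 μg/mL: subtherapeutic.

0.7 μg/mL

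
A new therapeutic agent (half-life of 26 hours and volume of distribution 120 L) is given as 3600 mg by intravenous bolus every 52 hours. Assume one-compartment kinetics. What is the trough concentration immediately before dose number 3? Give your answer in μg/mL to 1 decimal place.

9.4 μg/mL

f = (1/2)^(τ/t½) = (1/2)^(52/26) ≈ 0.2500.
C₀ = D/Vd = 3600/120 ≈ 30.000 μg/mL.
Before the 3rd dose, 2 doses have been given. Superposition: Cmin = C₀·(f + f²).
≈ 30.000 × (0.2500 + 0.0625) ≈ 30.000 × 0.3125 ≈ 9.375 μg/mL.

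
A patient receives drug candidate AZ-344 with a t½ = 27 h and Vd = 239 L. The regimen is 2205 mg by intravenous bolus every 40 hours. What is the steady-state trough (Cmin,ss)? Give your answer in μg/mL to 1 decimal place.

τ/t½ = 40/27 ≈ 1.4815, so fraction remaining f = (1/2)^(40/27) ≈ 0.3581.
Each bolus raises the concentration by D/Vd = 2205/239 ≈ 9.226 μg/mL.
Steady-state trough Cmin,ss = C₀·f/(1−f) ≈ 9.226 × 0.3581/0.6419 ≈ 5.147 μg/mL.

5.1 μg/mL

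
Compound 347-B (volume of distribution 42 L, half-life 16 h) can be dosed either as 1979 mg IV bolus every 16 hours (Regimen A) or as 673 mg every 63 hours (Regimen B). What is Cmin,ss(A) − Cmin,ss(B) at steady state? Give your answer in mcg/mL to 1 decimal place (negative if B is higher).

46.0 mcg/mL

Regimen A: f = (1/2)^(16/16) ≈ 0.5000; Cmin,ss = (1979/42)·f/(1−f) ≈ 47.119 mcg/mL.
Regimen B: f = (1/2)^(63/16) ≈ 0.0653; Cmin,ss = (673/42)·f/(1−f) ≈ 1.119 mcg/mL.
Difference ≈ 47.119 − 1.119 ≈ 46.000 mcg/mL.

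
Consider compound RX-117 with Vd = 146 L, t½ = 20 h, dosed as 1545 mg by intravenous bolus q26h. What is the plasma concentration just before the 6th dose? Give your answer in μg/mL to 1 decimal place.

f = (1/2)^(τ/t½) = (1/2)^(26/20) ≈ 0.4061.
C₀ = D/Vd = 1545/146 ≈ 10.582 μg/mL.
Before the 6th dose, 5 doses have been given. Superposition: Cmin = C₀·(f + f² + … + f^5).
≈ 10.582 × (0.4061 + 0.1649 + 0.0670 + 0.0272 + 0.0110) ≈ 10.582 × 0.6762 ≈ 7.156 μg/mL.

7.2 μg/mL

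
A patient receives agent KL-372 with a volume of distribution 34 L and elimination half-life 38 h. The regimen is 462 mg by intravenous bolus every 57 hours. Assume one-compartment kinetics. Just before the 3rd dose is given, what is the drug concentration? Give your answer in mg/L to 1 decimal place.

6.5 mg/L

f = (1/2)^(τ/t½) = (1/2)^(57/38) ≈ 0.3536.
C₀ = D/Vd = 462/34 ≈ 13.588 mg/L.
Before the 3rd dose, 2 doses have been given. Superposition: Cmin = C₀·(f + f²).
≈ 13.588 × (0.3536 + 0.1250) ≈ 13.588 × 0.4786 ≈ 6.503 mg/L.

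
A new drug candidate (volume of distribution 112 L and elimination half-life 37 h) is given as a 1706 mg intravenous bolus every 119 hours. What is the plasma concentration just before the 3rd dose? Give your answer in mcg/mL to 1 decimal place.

1.8 mcg/mL

f = (1/2)^(τ/t½) = (1/2)^(119/37) ≈ 0.1076.
C₀ = D/Vd = 1706/112 ≈ 15.232 mcg/mL.
Before the 3rd dose, 2 doses have been given. Superposition: Cmin = C₀·(f + f²).
≈ 15.232 × (0.1076 + 0.0116) ≈ 15.232 × 0.1192 ≈ 1.816 mcg/mL.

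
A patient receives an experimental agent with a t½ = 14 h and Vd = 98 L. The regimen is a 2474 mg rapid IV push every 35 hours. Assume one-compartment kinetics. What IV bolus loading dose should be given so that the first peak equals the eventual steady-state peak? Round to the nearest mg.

3005 mg

f = (1/2)^(35/14) ≈ 0.176777; accumulation ratio R = 1/(1−f) ≈ 1.21474.
Loading dose to hit Cmax,ss on first dose: D_load = D_maint·R ≈ 2474 × 1.21474 ≈ 3005.27 mg.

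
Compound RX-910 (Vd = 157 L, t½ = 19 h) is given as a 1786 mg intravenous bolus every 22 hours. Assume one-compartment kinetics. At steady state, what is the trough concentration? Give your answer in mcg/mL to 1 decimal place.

τ/t½ = 22/19 ≈ 1.1579, so fraction remaining f = (1/2)^(22/19) ≈ 0.4482.
At steady state, accumulation factor R = 1/(1 − e^(−kτ)) ≈ 1.8123.
Each bolus raises the concentration by D/Vd = 1786/157 ≈ 11.376 mcg/mL.
Steady-state peak Cmax,ss = C₀·R ≈ 11.376 × 1.8123 ≈ 20.617 mcg/mL.
One interval later, Cmin,ss = Cmax,ss·e^(−kτ) ≈ 20.617 × 0.4482 ≈ 9.241 mcg/mL.

9.2 mcg/mL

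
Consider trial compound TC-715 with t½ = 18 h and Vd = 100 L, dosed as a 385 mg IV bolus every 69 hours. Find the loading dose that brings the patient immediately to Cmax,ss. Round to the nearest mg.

f = (1/2)^(69/18) ≈ 0.070154; accumulation ratio R = 1/(1−f) ≈ 1.07545.
Loading dose to hit Cmax,ss on first dose: D_load = D_maint·R ≈ 385 × 1.07545 ≈ 414.05 mg.

414 mg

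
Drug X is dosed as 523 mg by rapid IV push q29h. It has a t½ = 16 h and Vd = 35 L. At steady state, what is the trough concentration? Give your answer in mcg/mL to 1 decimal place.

5.9 mcg/mL

τ/t½ = 29/16 ≈ 1.8125, so fraction remaining f = (1/2)^(29/16) ≈ 0.2847.
Accumulation ratio R = 1/(1 − f) ≈ 1/0.7153 ≈ 1.3980.
Single-dose peak C₀ = D/Vd = 523/35 ≈ 14.943 mcg/mL.
Cmax,ss = C₀/(1 − f) ≈ 14.943/0.7153 ≈ 20.891 mcg/mL.
Steady-state trough Cmin,ss = Cmax,ss·f ≈ 20.891 × 0.2847 ≈ 5.948 mcg/mL.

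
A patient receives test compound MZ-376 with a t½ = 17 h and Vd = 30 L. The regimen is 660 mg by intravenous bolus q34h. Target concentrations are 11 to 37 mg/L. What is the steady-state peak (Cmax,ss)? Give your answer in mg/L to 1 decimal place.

The dosing interval is 2 half-lives, so f = 2^(−2) = 0.25.
At steady state, R = 1/(1 − 0.25) = 4/3.
Single-dose peak C₀ = D/Vd = 660/30 = 22 mg/L.
Steady-state peak Cmax,ss = C₀·R = 22 × 4/3 ≈ 29.333 mg/L.
Peak 29.3 mg/L vs MTC 37 mg/L: below toxic threshold.

29.3 mg/L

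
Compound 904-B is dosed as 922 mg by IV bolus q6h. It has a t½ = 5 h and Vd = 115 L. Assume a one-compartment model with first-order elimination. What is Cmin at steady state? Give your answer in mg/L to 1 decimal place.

k = ln2/t½ = ln2/5 ≈ 0.138629 h⁻¹; fraction remaining f = e^(−kτ) = e^(−0.138629×6) ≈ 0.4353.
Each bolus raises the concentration by D/Vd = 922/115 ≈ 8.017 mg/L.
Steady-state trough Cmin,ss = C₀·f/(1−f) ≈ 8.017 × 0.4353/0.5647 ≈ 6.180 mg/L.

6.2 mg/L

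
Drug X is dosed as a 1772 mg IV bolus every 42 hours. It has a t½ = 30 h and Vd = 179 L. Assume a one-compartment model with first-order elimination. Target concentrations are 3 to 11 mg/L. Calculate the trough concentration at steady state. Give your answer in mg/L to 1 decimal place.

6.0 mg/L

k = ln2/t½ = ln2/30 ≈ 0.023105 h⁻¹; fraction remaining f = e^(−kτ) = e^(−0.023105×42) ≈ 0.3789.
At steady state, accumulation factor R = 1/(1 − e^(−kτ)) ≈ 1.6100.
Each bolus raises the concentration by D/Vd = 1772/179 ≈ 9.899 mg/L.
Steady-state peak Cmax,ss = C₀·R ≈ 9.899 × 1.6100 ≈ 15.937 mg/L.
Steady-state trough Cmin,ss = Cmax,ss·f ≈ 15.937 × 0.3789 ≈ 6.039 mg/L.
Trough 6.0 mg/L vs MEC 3 mg/L: adequate.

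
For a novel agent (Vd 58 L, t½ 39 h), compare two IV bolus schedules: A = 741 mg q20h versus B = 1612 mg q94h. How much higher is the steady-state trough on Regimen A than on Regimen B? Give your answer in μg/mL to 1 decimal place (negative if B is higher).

23.5 μg/mL

Regimen A: f = (1/2)^(20/39) ≈ 0.7009; Cmin,ss = (741/58)·f/(1−f) ≈ 29.938 μg/mL.
Regimen B: f = (1/2)^(94/39) ≈ 0.1881; Cmin,ss = (1612/58)·f/(1−f) ≈ 6.439 μg/mL.
Difference ≈ 29.938 − 6.439 ≈ 23.499 μg/mL.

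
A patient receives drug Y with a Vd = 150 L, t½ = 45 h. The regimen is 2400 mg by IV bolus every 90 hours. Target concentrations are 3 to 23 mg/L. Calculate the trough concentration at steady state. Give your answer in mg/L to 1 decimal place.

5.3 mg/L

τ = 90 h = 2 half-lives, so f = (1/2)^2 = 0.25.
At steady state, R = 1/(1 − 0.25) = 4/3.
Single-dose peak C₀ = D/Vd = 2400/150 = 16 mg/L.
Steady-state peak Cmax,ss = C₀·R = 16 × 4/3 ≈ 21.333 mg/L.
Steady-state trough Cmin,ss = Cmax,ss·f ≈ 21.333 × 0.25 ≈ 5.333 mg/L.
Trough 5.3 mg/L vs MEC 3 mg/L: adequate.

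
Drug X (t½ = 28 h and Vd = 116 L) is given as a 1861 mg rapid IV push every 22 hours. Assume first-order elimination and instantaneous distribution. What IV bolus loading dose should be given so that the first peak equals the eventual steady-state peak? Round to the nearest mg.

f = (1/2)^(22/28) ≈ 0.580065; accumulation ratio R = 1/(1−f) ≈ 2.38132.
Loading dose to hit Cmax,ss on first dose: D_load = D_maint·R ≈ 1861 × 2.38132 ≈ 4431.64 mg.

4432 mg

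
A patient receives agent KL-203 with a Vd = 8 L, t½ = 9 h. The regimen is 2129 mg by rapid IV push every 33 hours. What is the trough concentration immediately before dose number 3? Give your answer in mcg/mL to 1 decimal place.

22.6 mcg/mL

f = (1/2)^(τ/t½) = (1/2)^(33/9) ≈ 0.0787.
C₀ = D/Vd = 2129/8 ≈ 266.125 mcg/mL.
Before the 3rd dose, 2 doses have been given. Superposition: Cmin = C₀·(f + f²).
≈ 266.125 × (0.0787 + 0.0062) ≈ 266.125 × 0.0849 ≈ 22.594 mcg/mL.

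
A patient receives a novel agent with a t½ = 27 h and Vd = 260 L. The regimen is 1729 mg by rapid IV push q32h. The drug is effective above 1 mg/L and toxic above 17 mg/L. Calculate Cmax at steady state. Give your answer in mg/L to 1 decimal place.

11.9 mg/L

τ/t½ = 32/27 ≈ 1.1852, so fraction remaining f = (1/2)^(32/27) ≈ 0.4398.
At steady state, accumulation factor R = 1/(1 − e^(−kτ)) ≈ 1.7851.
Single-dose peak C₀ = D/Vd = 1729/260 ≈ 6.650 mg/L.
Steady-state peak Cmax,ss = C₀·R ≈ 6.650 × 1.7851 ≈ 11.871 mg/L.
Peak 11.9 mg/L vs MTC 17 mg/L: below toxic threshold.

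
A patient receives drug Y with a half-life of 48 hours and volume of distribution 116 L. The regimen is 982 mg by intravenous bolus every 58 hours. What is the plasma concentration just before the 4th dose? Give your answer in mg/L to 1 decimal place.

5.9 mg/L

f = (1/2)^(τ/t½) = (1/2)^(58/48) ≈ 0.4328.
C₀ = D/Vd = 982/116 ≈ 8.466 mg/L.
Before the 4th dose, 3 doses have been given. Superposition: Cmin = C₀·(f + f² + … + f^3).
≈ 8.466 × (0.4328 + 0.1873 + 0.0811) ≈ 8.466 × 0.7012 ≈ 5.936 mg/L.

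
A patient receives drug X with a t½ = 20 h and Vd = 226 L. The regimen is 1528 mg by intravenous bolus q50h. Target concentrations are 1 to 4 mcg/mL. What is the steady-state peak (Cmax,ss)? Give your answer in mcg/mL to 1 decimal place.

τ/t½ = 50/20 ≈ 2.5, so fraction remaining f = (1/2)^(50/20) ≈ 0.1768.
Accumulation ratio R = 1/(1 − f) ≈ 1/0.8232 ≈ 1.2148.
Each bolus raises the concentration by D/Vd = 1528/226 ≈ 6.761 mcg/mL.
Cmax,ss = C₀/(1 − f) ≈ 6.761/0.8232 ≈ 8.213 mcg/mL.
Peak 8.2 mcg/mL vs MTC 4 mcg/mL: exceeds toxic threshold.

8.2 mcg/mL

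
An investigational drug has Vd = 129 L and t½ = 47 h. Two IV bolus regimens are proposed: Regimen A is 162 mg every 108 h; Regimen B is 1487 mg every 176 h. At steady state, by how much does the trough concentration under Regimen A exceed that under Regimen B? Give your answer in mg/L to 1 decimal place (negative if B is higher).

Regimen A: f = (1/2)^(108/47) ≈ 0.2034; Cmin,ss = (162/129)·f/(1−f) ≈ 0.321 mg/L.
Regimen B: f = (1/2)^(176/47) ≈ 0.0746; Cmin,ss = (1487/129)·f/(1−f) ≈ 0.929 mg/L.
Difference ≈ 0.321 − 0.929 ≈ -0.608 mg/L.

-0.6 mg/L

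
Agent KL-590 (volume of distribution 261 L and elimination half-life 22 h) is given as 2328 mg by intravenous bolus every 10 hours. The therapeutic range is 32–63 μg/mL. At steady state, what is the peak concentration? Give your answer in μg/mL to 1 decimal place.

33.0 μg/mL

τ/t½ = 10/22 ≈ 0.45455, so fraction remaining f = (1/2)^(10/22) ≈ 0.7297.
Accumulation ratio R = 1/(1 − f) ≈ 1/0.2703 ≈ 3.6996.
Each bolus raises the concentration by D/Vd = 2328/261 ≈ 8.920 μg/mL.
Steady-state peak Cmax,ss = C₀·R ≈ 8.920 × 3.6996 ≈ 33.000 μg/mL.
Peak 33.0 μg/mL vs MTC 63 μg/mL: below toxic threshold.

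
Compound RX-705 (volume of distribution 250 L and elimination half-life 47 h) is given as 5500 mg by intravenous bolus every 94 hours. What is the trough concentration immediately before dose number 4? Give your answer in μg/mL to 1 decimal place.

7.2 μg/mL

f = (1/2)^(τ/t½) = (1/2)^(94/47) ≈ 0.2500.
C₀ = D/Vd = 5500/250 ≈ 22.000 μg/mL.
Before the 4th dose, 3 doses have been given. Superposition: Cmin = C₀·(f + f² + … + f^3).
≈ 22.000 × (0.2500 + 0.0625 + 0.0156) ≈ 22.000 × 0.3281 ≈ 7.218 μg/mL.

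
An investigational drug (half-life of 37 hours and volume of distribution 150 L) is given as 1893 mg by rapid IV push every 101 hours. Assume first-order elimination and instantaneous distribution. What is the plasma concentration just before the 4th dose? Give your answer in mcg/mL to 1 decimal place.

2.2 mcg/mL

f = (1/2)^(τ/t½) = (1/2)^(101/37) ≈ 0.1508.
C₀ = D/Vd = 1893/150 ≈ 12.620 mcg/mL.
Before the 4th dose, 3 doses have been given. Superposition: Cmin = C₀·(f + f² + … + f^3).
≈ 12.620 × (0.1508 + 0.0227 + 0.0034) ≈ 12.620 × 0.1769 ≈ 2.232 mcg/mL.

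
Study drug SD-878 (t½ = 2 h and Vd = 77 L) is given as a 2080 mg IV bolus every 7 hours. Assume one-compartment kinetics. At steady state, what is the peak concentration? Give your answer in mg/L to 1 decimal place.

29.6 mg/L

Over one 7-h interval, 7/2 ≈ 3.5 half-lives elapse, leaving f ≈ 0.0884 of each dose.
Accumulation ratio R = 1/(1 − f) ≈ 1/0.9116 ≈ 1.0970.
Single-dose peak C₀ = D/Vd = 2080/77 ≈ 27.013 mg/L.
Steady-state peak Cmax,ss = C₀·R ≈ 27.013 × 1.0970 ≈ 29.633 mg/L.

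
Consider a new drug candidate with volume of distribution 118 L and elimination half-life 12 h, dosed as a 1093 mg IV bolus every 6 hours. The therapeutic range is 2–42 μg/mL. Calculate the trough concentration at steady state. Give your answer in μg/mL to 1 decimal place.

22.4 μg/mL

τ/t½ = 6/12 ≈ 0.5, so fraction remaining f = (1/2)^(6/12) ≈ 0.7071.
Accumulation ratio R = 1/(1 − f) ≈ 1/0.2929 ≈ 3.4141.
Each bolus raises the concentration by D/Vd = 1093/118 ≈ 9.263 μg/mL.
Steady-state peak Cmax,ss = C₀·R ≈ 9.263 × 3.4141 ≈ 31.625 μg/mL.
Steady-state trough Cmin,ss = Cmax,ss·f ≈ 31.625 × 0.7071 ≈ 22.362 μg/mL.
Trough 22.4 μg/mL vs MEC 2 μg/mL: adequate.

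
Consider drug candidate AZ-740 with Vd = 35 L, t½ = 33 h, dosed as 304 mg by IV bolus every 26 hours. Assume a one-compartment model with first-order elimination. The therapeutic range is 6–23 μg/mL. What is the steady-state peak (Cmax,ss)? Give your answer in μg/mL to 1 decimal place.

k = ln2/t½ = ln2/33 ≈ 0.021004 h⁻¹; fraction remaining f = e^(−kτ) = e^(−0.021004×26) ≈ 0.5792.
At steady state, accumulation factor R = 1/(1 − e^(−kτ)) ≈ 2.3764.
Each bolus raises the concentration by D/Vd = 304/35 ≈ 8.686 μg/mL.
Steady-state peak Cmax,ss = C₀·R ≈ 8.686 × 2.3764 ≈ 20.641 μg/mL.
Peak 20.6 μg/mL vs MTC 23 μg/mL: below toxic threshold.

20.6 μg/mL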